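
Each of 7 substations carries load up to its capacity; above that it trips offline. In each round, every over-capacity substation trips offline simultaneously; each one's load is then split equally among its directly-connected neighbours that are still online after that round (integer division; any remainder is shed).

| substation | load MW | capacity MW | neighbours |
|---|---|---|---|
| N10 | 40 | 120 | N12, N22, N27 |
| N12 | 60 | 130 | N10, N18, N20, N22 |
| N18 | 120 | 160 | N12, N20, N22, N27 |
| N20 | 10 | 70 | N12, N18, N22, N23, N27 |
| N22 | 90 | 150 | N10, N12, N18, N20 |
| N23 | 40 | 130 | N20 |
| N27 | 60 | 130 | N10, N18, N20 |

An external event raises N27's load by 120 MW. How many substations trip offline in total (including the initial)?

Round 1 — N27 at 180 > 130. N27 trips offline.
  N27 sheds 180 MW to N10, N18, N20: 60 each.
    N10: 40+60 = 100 ≤ 120
    N18: 120+60 = 180 > 160
    N20: 10+60 = 70 ≤ 70
Round 2 — N18 trips offline.
  N18 sheds 180 MW to N12, N20, N22: 60 each.
    N12: 60+60 = 120 ≤ 130
    N20: 70+60 = 130 > 70
    N22: 90+60 = 150 ≤ 150
Round 3 — N20 trips offline.
  N20 sheds 130 MW to N12, N22, N23: 43 each (1 lost).
    N12: 120+43 = 163 > 130
    N22: 150+43 = 193 > 150
    N23: 40+43 = 83 ≤ 130
Round 4 — N12, N22 trip offline.
  N12 sheds 163 MW to N10: 163 each.
    N10: 100+163 = 263 > 120
  N22 sheds 193 MW to N10: 193 each.
    N10: 263+193 = 456 > 120
Round 5 — N10 trips offline.
  N10 sheds 456 MW: no online neighbours, lost.
No further trips.

6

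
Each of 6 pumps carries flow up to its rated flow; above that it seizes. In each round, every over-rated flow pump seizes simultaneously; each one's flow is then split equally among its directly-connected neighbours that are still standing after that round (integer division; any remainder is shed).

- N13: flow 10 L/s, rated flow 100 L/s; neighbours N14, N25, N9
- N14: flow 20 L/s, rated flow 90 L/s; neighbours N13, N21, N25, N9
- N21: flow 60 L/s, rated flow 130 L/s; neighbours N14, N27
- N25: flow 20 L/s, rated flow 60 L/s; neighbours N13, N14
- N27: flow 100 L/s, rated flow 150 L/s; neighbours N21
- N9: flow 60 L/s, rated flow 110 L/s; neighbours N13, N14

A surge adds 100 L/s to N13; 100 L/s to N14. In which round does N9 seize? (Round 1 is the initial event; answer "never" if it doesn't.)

Round 1 — N13 at 110 > 100; N14 at 120 > 90. N13, N14 seize.
  N13 sheds 110 L/s to N25, N9: 55 each.
    N25: 20+55 = 75 > 60
    N9: 60+55 = 115 > 110
  N14 sheds 120 L/s to N21, N25, N9: 40 each.
    N21: 60+40 = 100 ≤ 130
    N25: 75+40 = 115 > 60
    N9: 115+40 = 155 > 110
Round 2 — N25, N9 seize.
  N25 sheds 115 L/s: no online neighbours, lost.
  N9 sheds 155 L/s: no online neighbours, lost.
No further seizures.

2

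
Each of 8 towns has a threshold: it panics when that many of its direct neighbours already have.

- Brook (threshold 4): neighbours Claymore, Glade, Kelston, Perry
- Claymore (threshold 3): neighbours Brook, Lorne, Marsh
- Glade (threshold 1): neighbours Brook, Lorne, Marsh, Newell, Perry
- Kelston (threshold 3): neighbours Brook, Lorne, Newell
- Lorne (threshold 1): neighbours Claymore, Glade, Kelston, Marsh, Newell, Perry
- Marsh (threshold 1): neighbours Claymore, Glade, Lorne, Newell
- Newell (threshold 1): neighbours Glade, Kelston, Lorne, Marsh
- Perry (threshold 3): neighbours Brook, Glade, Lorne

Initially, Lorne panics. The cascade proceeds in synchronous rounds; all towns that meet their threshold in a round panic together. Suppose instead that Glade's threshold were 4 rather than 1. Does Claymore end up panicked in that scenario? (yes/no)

With Glade's threshold at 4:
Round 1 — Lorne panics (initial).
Round 2 — checking thresholds:
  Claymore: 1 of 3 neighbours < 3, not yet.
  Glade: 1 of 5 neighbours < 4, not yet.
  Kelston: 1 of 3 neighbours < 3, not yet.
  Marsh: 1 of 4 neighbours ≥ 1, panics.
  Newell: 1 of 4 neighbours ≥ 1, panics.
  Perry: 1 of 3 neighbours < 3, not yet.
Round 3 — no new panics; cascade stops.

no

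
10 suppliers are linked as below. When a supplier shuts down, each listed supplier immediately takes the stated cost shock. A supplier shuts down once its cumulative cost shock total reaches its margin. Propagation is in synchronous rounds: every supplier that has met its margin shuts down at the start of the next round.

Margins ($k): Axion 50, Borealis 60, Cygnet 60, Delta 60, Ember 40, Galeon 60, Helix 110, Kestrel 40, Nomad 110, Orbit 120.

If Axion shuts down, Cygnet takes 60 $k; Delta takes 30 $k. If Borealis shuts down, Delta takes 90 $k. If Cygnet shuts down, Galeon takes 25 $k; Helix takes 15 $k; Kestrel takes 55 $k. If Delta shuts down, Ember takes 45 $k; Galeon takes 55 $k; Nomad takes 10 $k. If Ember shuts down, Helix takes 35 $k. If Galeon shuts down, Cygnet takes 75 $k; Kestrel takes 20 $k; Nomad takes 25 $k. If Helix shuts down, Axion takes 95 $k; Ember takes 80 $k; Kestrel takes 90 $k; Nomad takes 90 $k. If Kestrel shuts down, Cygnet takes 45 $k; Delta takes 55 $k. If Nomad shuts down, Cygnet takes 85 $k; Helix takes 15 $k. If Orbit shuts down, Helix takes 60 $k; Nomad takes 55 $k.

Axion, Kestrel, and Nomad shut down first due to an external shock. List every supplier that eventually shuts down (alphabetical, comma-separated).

Round 1 — Axion, Kestrel, Nomad shut down (initial).
  Cygnet: +60+45+85 → 190 ≥ 60
  Delta: +30+55 → 85 ≥ 60
  Helix: +15 → 15 < 110
Round 2 — Cygnet, Delta shut down.
  Ember: +45 → 45 ≥ 40
  Galeon: +25+55 → 80 ≥ 60
  Helix: +15 → 30 < 110
Round 3 — Ember, Galeon shut down.
  Helix: +35 → 65 < 110
No further shutdowns.

Axion, Cygnet, Delta, Ember, Galeon, Kestrel, Nomad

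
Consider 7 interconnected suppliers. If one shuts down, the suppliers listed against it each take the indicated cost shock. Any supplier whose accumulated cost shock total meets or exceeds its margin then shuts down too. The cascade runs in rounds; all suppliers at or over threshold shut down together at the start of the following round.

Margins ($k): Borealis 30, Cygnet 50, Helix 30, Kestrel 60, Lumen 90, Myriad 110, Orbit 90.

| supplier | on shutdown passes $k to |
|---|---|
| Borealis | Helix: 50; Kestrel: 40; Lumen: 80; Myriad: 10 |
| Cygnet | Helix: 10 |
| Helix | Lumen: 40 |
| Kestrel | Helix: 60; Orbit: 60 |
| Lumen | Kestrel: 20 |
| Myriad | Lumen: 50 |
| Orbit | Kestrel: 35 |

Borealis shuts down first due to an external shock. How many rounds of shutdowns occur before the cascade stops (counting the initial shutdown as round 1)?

Round 1 — Borealis shuts down (initial).
  Helix: +50 → 50 ≥ 30
  Kestrel: +40 → 40 < 60
  Lumen: +80 → 80 < 90
  Myriad: +10 → 10 < 110
Round 2 — Helix shuts down.
  Lumen: +40 → 120 ≥ 90
Round 3 — Lumen shuts down.
  Kestrel: +20 → 60 ≥ 60
Round 4 — Kestrel shuts down.
  Orbit: +60 → 60 < 90
No further shutdowns.

4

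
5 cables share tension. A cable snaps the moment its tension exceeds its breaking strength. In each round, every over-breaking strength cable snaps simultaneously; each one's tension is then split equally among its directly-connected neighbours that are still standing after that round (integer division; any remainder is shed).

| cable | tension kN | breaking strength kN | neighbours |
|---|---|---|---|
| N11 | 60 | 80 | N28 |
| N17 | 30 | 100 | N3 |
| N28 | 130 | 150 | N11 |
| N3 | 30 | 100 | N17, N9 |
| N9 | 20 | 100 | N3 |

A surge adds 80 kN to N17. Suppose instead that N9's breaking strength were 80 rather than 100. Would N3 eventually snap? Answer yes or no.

With N9's breaking strength at 80:
Round 1 — N17 at 110 > 100. N17 snaps.
  N17 sheds 110 kN to N3: 110 each.
    N3: 30+110 = 140 > 100
Round 2 — N3 snaps.
  N3 sheds 140 kN to N9: 140 each.
    N9: 20+140 = 160 > 80
Round 3 — N9 snaps.
  N9 sheds 160 kN: no online neighbours, lost.
No further breaks.

yes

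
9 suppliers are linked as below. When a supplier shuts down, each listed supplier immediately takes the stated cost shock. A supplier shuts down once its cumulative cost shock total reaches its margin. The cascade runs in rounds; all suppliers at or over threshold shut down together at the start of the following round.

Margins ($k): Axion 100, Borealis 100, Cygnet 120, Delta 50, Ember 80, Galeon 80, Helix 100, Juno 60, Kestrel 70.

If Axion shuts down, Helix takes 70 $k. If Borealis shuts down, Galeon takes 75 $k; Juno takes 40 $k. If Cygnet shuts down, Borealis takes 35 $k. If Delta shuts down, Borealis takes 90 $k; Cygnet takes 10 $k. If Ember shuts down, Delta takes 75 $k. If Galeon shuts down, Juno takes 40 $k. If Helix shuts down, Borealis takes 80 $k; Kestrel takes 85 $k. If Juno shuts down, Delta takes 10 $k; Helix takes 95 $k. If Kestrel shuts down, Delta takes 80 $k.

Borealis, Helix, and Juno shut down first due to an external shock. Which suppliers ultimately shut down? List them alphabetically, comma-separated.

Borealis, Delta, Helix, Juno, Kestrel

Round 1 — Borealis, Helix, Juno shut down (initial).
  Delta: +10 → 10 < 50
  Galeon: +75 → 75 < 80
  Kestrel: +85 → 85 ≥ 70
Round 2 — Kestrel shuts down.
  Delta: +80 → 90 ≥ 50
Round 3 — Delta shuts down.
  Cygnet: +10 → 10 < 120
No further shutdowns.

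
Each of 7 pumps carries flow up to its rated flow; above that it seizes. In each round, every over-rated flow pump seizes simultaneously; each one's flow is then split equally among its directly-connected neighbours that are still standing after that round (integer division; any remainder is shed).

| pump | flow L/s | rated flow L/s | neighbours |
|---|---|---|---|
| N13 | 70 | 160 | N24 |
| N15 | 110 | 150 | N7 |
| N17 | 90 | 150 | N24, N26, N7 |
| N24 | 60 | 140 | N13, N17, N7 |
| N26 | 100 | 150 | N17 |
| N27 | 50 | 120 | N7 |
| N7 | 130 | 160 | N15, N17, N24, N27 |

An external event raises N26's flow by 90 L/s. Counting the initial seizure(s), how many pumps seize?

Round 1 — N26 at 190 > 150. N26 seizes.
  N26 sheds 190 L/s to N17: 190 each.
    N17: 90+190 = 280 > 150
Round 2 — N17 seizes.
  N17 sheds 280 L/s to N24, N7: 140 each.
    N24: 60+140 = 200 > 140
    N7: 130+140 = 270 > 160
Round 3 — N24, N7 seize.
  N24 sheds 200 L/s to N13: 200 each.
    N13: 70+200 = 270 > 160
  N7 sheds 270 L/s to N15, N27: 135 each.
    N15: 110+135 = 245 > 150
    N27: 50+135 = 185 > 120
Round 4 — N13, N15, N27 seize.
  N13 sheds 270 L/s: no online neighbours, lost.
  N15 sheds 245 L/s: no online neighbours, lost.
  N27 sheds 185 L/s: no online neighbours, lost.
No further seizures.

7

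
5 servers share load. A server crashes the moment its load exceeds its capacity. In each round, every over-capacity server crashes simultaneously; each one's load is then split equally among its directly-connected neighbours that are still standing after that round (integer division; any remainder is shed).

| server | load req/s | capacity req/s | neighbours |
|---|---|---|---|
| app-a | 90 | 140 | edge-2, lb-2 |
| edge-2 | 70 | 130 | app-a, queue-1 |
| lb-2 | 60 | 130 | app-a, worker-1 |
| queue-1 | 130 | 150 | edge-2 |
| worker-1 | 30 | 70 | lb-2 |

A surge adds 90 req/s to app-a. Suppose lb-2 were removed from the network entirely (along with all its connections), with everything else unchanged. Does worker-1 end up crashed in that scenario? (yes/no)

no

With lb-2 removed:
Round 1 — app-a at 180 > 140. app-a crashes.
  app-a sheds 180 req/s to edge-2: 180 each.
    edge-2: 70+180 = 250 > 130
Round 2 — edge-2 crashes.
  edge-2 sheds 250 req/s to queue-1: 250 each.
    queue-1: 130+250 = 380 > 150
Round 3 — queue-1 crashes.
  queue-1 sheds 380 req/s: no online neighbours, lost.
No further crashes.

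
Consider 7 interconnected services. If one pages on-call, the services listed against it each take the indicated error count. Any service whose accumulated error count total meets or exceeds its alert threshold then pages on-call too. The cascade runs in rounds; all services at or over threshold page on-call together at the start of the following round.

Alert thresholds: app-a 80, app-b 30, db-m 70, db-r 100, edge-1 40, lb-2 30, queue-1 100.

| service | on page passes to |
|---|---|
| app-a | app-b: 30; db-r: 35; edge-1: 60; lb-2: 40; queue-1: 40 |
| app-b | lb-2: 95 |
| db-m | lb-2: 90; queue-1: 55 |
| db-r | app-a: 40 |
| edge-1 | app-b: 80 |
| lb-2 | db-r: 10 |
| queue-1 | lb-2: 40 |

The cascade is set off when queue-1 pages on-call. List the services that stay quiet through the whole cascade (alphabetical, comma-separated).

app-a, app-b, db-m, db-r, edge-1

Round 1 — queue-1 pages on-call (initial).
  lb-2: +40 → 40 ≥ 30
Round 2 — lb-2 pages on-call.
  db-r: +10 → 10 < 100
No further pages.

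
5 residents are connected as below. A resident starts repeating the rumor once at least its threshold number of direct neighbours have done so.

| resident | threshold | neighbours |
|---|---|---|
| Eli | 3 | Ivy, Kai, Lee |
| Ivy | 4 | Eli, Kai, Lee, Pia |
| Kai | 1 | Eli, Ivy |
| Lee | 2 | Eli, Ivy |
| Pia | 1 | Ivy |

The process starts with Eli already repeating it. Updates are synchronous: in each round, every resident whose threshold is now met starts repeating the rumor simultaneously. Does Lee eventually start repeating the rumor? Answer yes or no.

no

Round 1 — Eli starts repeating the rumor (initial).
Round 2 — checking thresholds:
  Ivy: 1 of 4 neighbours < 4, below threshold.
  Kai: 1 of 2 neighbours ≥ 1, starts repeating the rumor.
  Lee: 1 of 2 neighbours < 2, below threshold.
Round 3 — no new spreads; cascade stops.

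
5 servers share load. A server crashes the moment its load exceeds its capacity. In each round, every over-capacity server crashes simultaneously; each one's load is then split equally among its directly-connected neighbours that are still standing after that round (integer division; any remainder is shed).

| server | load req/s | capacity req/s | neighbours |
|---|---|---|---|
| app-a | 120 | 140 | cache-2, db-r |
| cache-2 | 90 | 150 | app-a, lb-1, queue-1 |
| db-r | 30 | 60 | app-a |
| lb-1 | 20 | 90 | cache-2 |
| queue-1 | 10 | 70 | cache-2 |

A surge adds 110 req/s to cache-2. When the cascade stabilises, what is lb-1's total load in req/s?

Round 1 — cache-2 at 200 > 150. cache-2 crashes.
  cache-2 sheds 200 req/s to app-a, lb-1, queue-1: 66 each (2 lost).
    app-a: 120+66 = 186 > 140
    lb-1: 20+66 = 86 ≤ 90
    queue-1: 10+66 = 76 > 70
Round 2 — app-a, queue-1 crash.
  app-a sheds 186 req/s to db-r: 186 each.
    db-r: 30+186 = 216 > 60
  queue-1 sheds 76 req/s: no online neighbours, lost.
Round 3 — db-r crashes.
  db-r sheds 216 req/s: no online neighbours, lost.
No further crashes.

86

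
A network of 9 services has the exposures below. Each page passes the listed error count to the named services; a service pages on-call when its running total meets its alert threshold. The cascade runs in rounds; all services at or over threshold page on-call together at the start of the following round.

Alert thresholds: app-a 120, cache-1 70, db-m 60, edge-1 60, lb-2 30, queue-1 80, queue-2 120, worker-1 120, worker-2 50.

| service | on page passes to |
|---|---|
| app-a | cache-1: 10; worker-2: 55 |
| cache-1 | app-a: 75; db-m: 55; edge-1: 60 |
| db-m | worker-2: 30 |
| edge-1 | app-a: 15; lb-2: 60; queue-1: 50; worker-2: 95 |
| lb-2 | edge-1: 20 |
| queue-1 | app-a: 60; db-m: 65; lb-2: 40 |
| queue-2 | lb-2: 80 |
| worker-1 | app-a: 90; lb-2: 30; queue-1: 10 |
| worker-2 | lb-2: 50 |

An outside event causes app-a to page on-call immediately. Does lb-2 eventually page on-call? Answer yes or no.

yes

Round 1 — app-a pages on-call (initial).
  cache-1: +10 → 10 < 70
  worker-2: +55 → 55 ≥ 50
Round 2 — worker-2 pages on-call.
  lb-2: +50 → 50 ≥ 30
Round 3 — lb-2 pages on-call.
  edge-1: +20 → 20 < 60
No further pages.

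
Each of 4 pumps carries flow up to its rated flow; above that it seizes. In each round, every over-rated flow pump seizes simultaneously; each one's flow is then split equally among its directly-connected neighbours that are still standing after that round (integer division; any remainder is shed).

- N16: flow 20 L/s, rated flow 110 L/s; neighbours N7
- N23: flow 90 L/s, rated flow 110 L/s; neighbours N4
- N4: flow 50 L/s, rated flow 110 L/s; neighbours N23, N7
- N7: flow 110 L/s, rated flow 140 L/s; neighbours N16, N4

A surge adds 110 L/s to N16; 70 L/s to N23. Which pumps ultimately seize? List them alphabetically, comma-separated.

Round 1 — N16 at 130 > 110; N23 at 160 > 110. N16, N23 seize.
  N16 sheds 130 L/s to N7: 130 each.
    N7: 110+130 = 240 > 140
  N23 sheds 160 L/s to N4: 160 each.
    N4: 50+160 = 210 > 110
Round 2 — N4, N7 seize.
  N4 sheds 210 L/s: no online neighbours, lost.
  N7 sheds 240 L/s: no online neighbours, lost.
No further seizures.

N16, N23, N4, N7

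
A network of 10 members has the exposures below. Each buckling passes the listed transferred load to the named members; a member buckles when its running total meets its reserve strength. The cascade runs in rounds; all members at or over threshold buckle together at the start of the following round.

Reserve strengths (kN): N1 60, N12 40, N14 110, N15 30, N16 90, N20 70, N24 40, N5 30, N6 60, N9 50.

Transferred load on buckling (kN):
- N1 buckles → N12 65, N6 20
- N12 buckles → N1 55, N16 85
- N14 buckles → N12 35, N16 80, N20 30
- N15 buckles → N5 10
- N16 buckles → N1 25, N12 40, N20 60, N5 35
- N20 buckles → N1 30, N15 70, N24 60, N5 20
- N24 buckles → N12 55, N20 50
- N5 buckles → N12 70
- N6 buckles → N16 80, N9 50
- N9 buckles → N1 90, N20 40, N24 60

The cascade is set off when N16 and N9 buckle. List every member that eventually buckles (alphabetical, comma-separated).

N1, N12, N15, N16, N20, N24, N5, N9

Round 1 — N16, N9 buckle (initial).
  N1: +25+90 → 115 ≥ 60
  N12: +40 → 40 ≥ 40
  N20: +60+40 → 100 ≥ 70
  N24: +60 → 60 ≥ 40
  N5: +35 → 35 ≥ 30
Round 2 — N1, N12, N20, N24, N5 buckle.
  N15: +70 → 70 ≥ 30
  N6: +20 → 20 < 60
Round 3 — N15 buckles.
No further bucklings.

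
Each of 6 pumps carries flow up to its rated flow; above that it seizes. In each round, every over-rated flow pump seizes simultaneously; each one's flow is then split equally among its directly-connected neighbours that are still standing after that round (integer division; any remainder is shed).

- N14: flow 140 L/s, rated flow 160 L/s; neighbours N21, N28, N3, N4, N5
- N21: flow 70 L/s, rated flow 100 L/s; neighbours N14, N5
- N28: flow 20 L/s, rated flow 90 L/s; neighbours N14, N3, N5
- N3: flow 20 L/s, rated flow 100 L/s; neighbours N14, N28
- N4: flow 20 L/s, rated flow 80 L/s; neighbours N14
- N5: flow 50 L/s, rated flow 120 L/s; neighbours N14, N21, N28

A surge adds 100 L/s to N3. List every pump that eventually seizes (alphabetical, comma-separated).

N14, N21, N28, N3, N5

Round 1 — N3 at 120 > 100. N3 seizes.
  N3 sheds 120 L/s to N14, N28: 60 each.
    N14: 140+60 = 200 > 160
    N28: 20+60 = 80 ≤ 90
Round 2 — N14 seizes.
  N14 sheds 200 L/s to N21, N28, N4, N5: 50 each.
    N21: 70+50 = 120 > 100
    N28: 80+50 = 130 > 90
    N4: 20+50 = 70 ≤ 80
    N5: 50+50 = 100 ≤ 120
Round 3 — N21, N28 seize.
  N21 sheds 120 L/s to N5: 120 each.
    N5: 100+120 = 220 > 120
  N28 sheds 130 L/s to N5: 130 each.
    N5: 220+130 = 350 > 120
Round 4 — N5 seizes.
  N5 sheds 350 L/s: no online neighbours, lost.
No further seizures.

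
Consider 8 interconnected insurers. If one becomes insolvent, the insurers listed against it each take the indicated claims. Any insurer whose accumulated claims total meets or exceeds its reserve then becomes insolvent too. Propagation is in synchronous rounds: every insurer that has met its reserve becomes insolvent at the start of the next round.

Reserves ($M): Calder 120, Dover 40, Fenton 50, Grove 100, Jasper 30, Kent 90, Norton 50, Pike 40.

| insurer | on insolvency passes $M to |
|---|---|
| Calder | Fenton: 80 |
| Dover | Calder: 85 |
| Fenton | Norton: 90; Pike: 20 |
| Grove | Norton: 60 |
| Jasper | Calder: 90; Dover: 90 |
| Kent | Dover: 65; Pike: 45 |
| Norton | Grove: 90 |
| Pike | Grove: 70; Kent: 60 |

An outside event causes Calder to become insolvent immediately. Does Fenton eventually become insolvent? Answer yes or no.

Round 1 — Calder becomes insolvent (initial).
  Fenton: +80 → 80 ≥ 50
Round 2 — Fenton becomes insolvent.
  Norton: +90 → 90 ≥ 50
  Pike: +20 → 20 < 40
Round 3 — Norton becomes insolvent.
  Grove: +90 → 90 < 100
No further insolvencies.

yes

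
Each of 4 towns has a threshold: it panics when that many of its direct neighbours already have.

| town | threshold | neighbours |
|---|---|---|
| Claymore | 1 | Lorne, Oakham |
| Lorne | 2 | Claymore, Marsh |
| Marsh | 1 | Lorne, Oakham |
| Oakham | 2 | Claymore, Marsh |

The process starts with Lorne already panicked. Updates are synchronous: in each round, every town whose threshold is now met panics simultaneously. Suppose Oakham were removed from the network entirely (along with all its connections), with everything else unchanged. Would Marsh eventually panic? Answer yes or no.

With Oakham removed:
Round 1 — Lorne panics (initial).
Round 2 — checking thresholds:
  Claymore: 1 of 1 neighbours ≥ 1, panics.
  Marsh: 1 of 1 neighbours ≥ 1, panics.
Round 3 — no new panics; cascade stops.

yes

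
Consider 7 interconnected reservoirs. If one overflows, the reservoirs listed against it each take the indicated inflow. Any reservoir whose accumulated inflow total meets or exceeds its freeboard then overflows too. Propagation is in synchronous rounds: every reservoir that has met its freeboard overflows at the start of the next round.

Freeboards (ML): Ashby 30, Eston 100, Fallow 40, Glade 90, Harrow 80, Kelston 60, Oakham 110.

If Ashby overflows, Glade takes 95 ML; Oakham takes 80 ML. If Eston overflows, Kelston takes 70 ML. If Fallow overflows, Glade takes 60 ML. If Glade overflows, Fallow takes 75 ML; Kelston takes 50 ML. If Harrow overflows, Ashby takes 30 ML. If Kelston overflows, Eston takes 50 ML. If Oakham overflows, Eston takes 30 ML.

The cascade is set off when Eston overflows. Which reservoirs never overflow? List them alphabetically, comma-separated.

Round 1 — Eston overflows (initial).
  Kelston: +70 → 70 ≥ 60
Round 2 — Kelston overflows.
No further overflows.

Ashby, Fallow, Glade, Harrow, Oakham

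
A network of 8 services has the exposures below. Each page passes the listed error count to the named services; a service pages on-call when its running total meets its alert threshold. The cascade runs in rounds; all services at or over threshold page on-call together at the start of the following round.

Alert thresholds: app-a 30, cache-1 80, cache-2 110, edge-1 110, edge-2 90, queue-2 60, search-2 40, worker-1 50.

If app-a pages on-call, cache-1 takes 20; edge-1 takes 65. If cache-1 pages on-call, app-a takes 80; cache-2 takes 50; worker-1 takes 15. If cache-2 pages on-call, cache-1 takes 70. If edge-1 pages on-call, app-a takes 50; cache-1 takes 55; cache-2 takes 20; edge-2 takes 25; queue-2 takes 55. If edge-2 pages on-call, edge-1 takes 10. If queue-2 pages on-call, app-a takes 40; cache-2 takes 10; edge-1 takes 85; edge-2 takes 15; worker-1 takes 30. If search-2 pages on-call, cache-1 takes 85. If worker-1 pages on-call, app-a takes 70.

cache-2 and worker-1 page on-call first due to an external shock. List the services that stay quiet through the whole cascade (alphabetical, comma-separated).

Round 1 — cache-2, worker-1 page on-call (initial).
  app-a: +70 → 70 ≥ 30
  cache-1: +70 → 70 < 80
Round 2 — app-a pages on-call.
  cache-1: +20 → 90 ≥ 80
  edge-1: +65 → 65 < 110
Round 3 — cache-1 pages on-call.
No further pages.

edge-1, edge-2, queue-2, search-2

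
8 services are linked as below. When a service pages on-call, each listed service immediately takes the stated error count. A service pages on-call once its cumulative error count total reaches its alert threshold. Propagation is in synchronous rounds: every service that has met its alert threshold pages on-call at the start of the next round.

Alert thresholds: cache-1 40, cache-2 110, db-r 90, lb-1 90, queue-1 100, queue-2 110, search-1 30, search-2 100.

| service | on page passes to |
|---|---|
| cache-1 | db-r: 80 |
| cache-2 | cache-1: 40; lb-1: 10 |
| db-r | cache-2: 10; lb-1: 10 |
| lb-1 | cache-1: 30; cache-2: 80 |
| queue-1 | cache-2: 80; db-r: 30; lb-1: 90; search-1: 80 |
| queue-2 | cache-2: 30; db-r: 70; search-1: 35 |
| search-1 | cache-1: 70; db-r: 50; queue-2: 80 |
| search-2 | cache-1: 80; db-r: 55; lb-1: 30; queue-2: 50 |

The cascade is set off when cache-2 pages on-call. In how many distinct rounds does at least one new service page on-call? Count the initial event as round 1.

2

Round 1 — cache-2 pages on-call (initial).
  cache-1: +40 → 40 ≥ 40
  lb-1: +10 → 10 < 90
Round 2 — cache-1 pages on-call.
  db-r: +80 → 80 < 90
No further pages.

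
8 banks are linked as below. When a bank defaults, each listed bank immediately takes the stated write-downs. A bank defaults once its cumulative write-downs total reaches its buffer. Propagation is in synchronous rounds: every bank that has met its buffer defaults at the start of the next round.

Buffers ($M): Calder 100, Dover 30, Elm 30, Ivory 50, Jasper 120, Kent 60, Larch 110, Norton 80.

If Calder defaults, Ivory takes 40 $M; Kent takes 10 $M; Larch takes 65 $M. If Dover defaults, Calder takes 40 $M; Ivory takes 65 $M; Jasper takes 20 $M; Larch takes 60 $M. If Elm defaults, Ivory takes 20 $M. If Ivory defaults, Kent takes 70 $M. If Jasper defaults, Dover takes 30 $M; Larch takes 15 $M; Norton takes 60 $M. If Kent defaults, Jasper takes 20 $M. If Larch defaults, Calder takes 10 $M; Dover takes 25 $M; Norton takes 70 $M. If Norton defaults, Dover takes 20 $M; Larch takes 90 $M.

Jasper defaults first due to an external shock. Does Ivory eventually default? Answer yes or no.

Round 1 — Jasper defaults (initial).
  Dover: +30 → 30 ≥ 30
  Larch: +15 → 15 < 110
  Norton: +60 → 60 < 80
Round 2 — Dover defaults.
  Calder: +40 → 40 < 100
  Ivory: +65 → 65 ≥ 50
  Larch: +60 → 75 < 110
Round 3 — Ivory defaults.
  Kent: +70 → 70 ≥ 60
Round 4 — Kent defaults.
No further defaults.

yes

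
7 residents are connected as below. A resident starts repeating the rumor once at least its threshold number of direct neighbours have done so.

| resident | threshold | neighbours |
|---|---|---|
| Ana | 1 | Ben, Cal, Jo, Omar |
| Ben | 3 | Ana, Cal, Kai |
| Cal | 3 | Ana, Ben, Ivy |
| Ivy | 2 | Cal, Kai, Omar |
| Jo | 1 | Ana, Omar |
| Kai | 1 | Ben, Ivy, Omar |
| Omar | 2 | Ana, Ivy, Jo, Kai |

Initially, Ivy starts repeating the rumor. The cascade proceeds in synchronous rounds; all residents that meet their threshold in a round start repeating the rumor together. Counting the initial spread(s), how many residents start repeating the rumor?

Round 1 — Ivy starts repeating the rumor (initial).
Round 2 — checking thresholds:
  Cal: 1 of 3 neighbours < 3, holds.
  Kai: 1 of 3 neighbours ≥ 1, starts repeating the rumor.
  Omar: 1 of 4 neighbours < 2, holds.
Round 3 — checking thresholds:
  Ben: 1 of 3 neighbours < 3, holds.
  Cal: 1 of 3 neighbours < 3, holds.
  Omar: 2 of 4 neighbours ≥ 2, starts repeating the rumor.
Round 4 — checking thresholds:
  Ana: 1 of 4 neighbours ≥ 1, starts repeating the rumor.
  Ben: 1 of 3 neighbours < 3, holds.
  Cal: 1 of 3 neighbours < 3, holds.
  Jo: 1 of 2 neighbours ≥ 1, starts repeating the rumor.
Round 5 — no new spreads; cascade stops.

5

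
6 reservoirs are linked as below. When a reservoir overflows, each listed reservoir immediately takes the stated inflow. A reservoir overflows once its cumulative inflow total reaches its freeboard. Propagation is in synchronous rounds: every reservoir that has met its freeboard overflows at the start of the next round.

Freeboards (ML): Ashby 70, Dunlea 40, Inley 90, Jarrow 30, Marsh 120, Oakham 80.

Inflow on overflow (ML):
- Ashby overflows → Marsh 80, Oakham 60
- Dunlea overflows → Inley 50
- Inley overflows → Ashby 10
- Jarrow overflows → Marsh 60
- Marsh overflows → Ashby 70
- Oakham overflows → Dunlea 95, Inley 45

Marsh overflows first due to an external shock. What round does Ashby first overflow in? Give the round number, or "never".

2

Round 1 — Marsh overflows (initial).
  Ashby: +70 → 70 ≥ 70
Round 2 — Ashby overflows.
  Oakham: +60 → 60 < 80
No further overflows.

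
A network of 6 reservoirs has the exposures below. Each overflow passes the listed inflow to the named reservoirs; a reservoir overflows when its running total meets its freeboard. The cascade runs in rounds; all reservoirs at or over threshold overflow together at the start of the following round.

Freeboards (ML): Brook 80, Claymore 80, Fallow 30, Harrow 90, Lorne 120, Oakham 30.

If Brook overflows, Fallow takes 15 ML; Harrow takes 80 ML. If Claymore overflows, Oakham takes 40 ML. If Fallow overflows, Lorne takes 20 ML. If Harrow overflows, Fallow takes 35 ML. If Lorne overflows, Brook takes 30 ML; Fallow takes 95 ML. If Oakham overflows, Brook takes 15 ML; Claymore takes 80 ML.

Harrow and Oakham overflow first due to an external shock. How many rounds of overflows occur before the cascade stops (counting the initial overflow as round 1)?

2

Round 1 — Harrow, Oakham overflow (initial).
  Brook: +15 → 15 < 80
  Claymore: +80 → 80 ≥ 80
  Fallow: +35 → 35 ≥ 30
Round 2 — Claymore, Fallow overflow.
  Lorne: +20 → 20 < 120
No further overflows.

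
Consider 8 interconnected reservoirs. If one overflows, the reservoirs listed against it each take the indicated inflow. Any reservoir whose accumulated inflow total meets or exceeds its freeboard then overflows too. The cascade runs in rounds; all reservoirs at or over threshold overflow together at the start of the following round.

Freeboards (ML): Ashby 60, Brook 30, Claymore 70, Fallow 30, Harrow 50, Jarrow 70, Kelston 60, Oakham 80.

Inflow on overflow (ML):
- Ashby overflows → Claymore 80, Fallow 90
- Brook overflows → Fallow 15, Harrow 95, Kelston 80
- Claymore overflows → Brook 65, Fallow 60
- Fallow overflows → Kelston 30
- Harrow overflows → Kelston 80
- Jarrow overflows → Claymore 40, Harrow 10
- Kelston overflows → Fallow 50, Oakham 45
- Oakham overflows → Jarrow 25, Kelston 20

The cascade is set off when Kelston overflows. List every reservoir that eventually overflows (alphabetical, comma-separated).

Fallow, Kelston

Round 1 — Kelston overflows (initial).
  Fallow: +50 → 50 ≥ 30
  Oakham: +45 → 45 < 80
Round 2 — Fallow overflows.
No further overflows.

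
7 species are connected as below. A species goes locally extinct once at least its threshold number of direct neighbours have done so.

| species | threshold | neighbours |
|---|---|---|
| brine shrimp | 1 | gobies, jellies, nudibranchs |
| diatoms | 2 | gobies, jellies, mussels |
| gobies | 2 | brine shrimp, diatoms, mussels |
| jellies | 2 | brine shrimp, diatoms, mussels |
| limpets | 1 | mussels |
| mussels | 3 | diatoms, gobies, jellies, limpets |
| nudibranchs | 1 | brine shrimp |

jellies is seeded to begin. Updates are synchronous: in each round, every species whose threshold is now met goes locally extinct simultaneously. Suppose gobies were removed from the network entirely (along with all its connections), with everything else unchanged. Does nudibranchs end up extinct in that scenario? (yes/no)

yes

With gobies removed:
Round 1 — jellies goes locally extinct (initial).
Round 2 — checking thresholds:
  brine shrimp: 1 of 2 neighbours ≥ 1, goes locally extinct.
  diatoms: 1 of 2 neighbours < 2, holds.
  mussels: 1 of 3 neighbours < 3, holds.
Round 3 — checking thresholds:
  diatoms: 1 of 2 neighbours < 2, holds.
  mussels: 1 of 3 neighbours < 3, holds.
  nudibranchs: 1 of 1 neighbours ≥ 1, goes locally extinct.
Round 4 — no new extinctions; cascade stops.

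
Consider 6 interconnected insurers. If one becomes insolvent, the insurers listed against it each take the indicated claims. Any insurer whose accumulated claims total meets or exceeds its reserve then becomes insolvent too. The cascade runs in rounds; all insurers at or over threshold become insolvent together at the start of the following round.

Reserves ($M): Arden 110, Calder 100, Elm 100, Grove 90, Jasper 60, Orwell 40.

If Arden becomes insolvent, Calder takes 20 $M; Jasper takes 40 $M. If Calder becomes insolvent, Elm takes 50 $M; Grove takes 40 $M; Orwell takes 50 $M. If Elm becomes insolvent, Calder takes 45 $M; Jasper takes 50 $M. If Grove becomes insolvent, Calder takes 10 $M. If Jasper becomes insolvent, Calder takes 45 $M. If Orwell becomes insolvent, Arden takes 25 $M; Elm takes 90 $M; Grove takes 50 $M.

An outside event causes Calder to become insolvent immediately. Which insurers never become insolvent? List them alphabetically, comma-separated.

Arden, Jasper

Round 1 — Calder becomes insolvent (initial).
  Elm: +50 → 50 < 100
  Grove: +40 → 40 < 90
  Orwell: +50 → 50 ≥ 40
Round 2 — Orwell becomes insolvent.
  Arden: +25 → 25 < 110
  Elm: +90 → 140 ≥ 100
  Grove: +50 → 90 ≥ 90
Round 3 — Elm, Grove become insolvent.
  Jasper: +50 → 50 < 60
No further insolvencies.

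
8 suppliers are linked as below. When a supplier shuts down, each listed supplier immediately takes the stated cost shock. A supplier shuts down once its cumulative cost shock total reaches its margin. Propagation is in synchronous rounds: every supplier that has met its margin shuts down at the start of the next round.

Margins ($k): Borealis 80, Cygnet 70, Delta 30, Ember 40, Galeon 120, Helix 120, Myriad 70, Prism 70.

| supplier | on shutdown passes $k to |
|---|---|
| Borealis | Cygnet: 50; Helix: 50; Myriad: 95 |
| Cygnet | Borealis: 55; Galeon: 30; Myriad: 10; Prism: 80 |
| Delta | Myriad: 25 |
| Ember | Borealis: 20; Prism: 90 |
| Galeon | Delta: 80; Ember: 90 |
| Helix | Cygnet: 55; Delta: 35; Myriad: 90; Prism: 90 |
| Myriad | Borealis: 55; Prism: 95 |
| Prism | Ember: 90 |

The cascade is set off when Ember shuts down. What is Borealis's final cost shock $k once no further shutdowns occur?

Round 1 — Ember shuts down (initial).
  Borealis: +20 → 20 < 80
  Prism: +90 → 90 ≥ 70
Round 2 — Prism shuts down.
No further shutdowns.

20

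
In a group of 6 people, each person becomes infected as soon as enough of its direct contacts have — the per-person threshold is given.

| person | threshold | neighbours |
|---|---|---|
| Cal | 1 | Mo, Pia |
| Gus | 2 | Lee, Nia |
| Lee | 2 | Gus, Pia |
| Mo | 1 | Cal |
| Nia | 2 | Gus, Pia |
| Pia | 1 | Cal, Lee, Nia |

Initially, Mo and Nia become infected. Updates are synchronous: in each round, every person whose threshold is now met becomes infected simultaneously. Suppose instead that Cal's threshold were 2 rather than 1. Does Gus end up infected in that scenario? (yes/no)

With Cal's threshold at 2:
Round 1 — Mo, Nia become infected (initial).
Round 2 — checking thresholds:
  Cal: 1 of 2 neighbours < 2, below threshold.
  Gus: 1 of 2 neighbours < 2, below threshold.
  Pia: 1 of 3 neighbours ≥ 1, becomes infected.
Round 3 — checking thresholds:
  Cal: 2 of 2 neighbours ≥ 2, becomes infected.
  Gus: 1 of 2 neighbours < 2, below threshold.
  Lee: 1 of 2 neighbours < 2, below threshold.
Round 4 — no new infections; cascade stops.

no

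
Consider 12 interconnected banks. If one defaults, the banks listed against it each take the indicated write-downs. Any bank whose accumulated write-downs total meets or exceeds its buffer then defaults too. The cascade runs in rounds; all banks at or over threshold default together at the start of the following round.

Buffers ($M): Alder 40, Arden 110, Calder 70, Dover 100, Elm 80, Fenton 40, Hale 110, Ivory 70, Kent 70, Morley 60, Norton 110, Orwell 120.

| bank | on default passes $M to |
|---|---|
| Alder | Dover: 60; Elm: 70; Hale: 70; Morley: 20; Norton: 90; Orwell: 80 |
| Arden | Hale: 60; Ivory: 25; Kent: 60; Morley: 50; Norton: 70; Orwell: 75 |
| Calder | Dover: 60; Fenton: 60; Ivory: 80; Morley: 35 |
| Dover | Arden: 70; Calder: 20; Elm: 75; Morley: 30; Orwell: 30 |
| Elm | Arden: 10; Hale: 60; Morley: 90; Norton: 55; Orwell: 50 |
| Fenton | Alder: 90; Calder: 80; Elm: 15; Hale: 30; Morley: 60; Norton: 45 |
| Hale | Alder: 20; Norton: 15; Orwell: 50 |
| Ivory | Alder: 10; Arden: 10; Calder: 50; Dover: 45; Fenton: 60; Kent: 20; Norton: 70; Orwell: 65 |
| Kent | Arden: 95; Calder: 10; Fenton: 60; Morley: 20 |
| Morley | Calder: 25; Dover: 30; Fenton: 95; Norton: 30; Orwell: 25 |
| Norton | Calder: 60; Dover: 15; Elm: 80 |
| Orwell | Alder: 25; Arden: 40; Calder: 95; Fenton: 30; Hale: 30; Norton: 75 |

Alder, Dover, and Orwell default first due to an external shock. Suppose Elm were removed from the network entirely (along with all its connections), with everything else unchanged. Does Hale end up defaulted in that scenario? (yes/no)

With Elm removed:
Round 1 — Alder, Dover, Orwell default (initial).
  Arden: +70+40 → 110 ≥ 110
  Calder: +20+95 → 115 ≥ 70
  Fenton: +30 → 30 < 40
  Hale: +70+30 → 100 < 110
  Morley: +20+30 → 50 < 60
  Norton: +90+75 → 165 ≥ 110
Round 2 — Arden, Calder, Norton default.
  Fenton: +60 → 90 ≥ 40
  Hale: +60 → 160 ≥ 110
  Ivory: +25+80 → 105 ≥ 70
  Kent: +60 → 60 < 70
  Morley: +50+35 → 135 ≥ 60
Round 3 — Fenton, Hale, Ivory, Morley default.
  Kent: +20 → 80 ≥ 70
Round 4 — Kent defaults.
No further defaults.

yes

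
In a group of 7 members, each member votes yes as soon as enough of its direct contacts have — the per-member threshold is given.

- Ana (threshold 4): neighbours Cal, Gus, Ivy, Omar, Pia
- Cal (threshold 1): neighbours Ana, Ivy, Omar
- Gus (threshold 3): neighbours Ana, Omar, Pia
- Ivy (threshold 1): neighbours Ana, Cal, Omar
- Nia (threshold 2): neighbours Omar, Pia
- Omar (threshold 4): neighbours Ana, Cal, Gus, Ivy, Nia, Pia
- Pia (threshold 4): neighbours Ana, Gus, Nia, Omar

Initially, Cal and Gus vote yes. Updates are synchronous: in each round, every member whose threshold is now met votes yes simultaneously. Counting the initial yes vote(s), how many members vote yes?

Round 1 — Cal, Gus vote yes (initial).
Round 2 — checking thresholds:
  Ana: 2 of 5 neighbours < 4, holds.
  Ivy: 1 of 3 neighbours ≥ 1, votes yes.
  Omar: 2 of 6 neighbours < 4, holds.
  Pia: 1 of 4 neighbours < 4, holds.
Round 3 — no new yes votes; cascade stops.

3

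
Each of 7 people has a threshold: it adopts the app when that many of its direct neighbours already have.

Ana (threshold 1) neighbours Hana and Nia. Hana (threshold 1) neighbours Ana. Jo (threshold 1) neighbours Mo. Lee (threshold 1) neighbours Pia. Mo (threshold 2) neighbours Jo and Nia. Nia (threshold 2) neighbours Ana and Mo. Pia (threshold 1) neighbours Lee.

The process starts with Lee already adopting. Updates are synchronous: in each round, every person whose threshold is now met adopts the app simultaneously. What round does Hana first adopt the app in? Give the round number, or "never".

Round 1 — Lee adopts the app (initial).
Round 2 — checking thresholds:
  Pia: 1 of 1 neighbours ≥ 1, adopts the app.
Round 3 — no new adoptions; cascade stops.

never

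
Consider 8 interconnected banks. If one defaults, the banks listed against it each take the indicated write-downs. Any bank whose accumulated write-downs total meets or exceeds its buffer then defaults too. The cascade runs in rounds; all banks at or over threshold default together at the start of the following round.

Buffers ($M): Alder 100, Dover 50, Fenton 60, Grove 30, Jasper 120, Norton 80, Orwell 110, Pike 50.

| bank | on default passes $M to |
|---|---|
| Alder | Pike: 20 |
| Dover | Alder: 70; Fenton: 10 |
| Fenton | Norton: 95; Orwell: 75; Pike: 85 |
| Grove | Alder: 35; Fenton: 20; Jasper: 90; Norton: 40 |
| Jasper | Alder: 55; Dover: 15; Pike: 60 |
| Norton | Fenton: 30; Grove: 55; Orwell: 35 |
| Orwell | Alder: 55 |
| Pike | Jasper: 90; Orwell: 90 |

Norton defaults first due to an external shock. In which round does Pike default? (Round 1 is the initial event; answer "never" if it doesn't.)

Round 1 — Norton defaults (initial).
  Fenton: +30 → 30 < 60
  Grove: +55 → 55 ≥ 30
  Orwell: +35 → 35 < 110
Round 2 — Grove defaults.
  Alder: +35 → 35 < 100
  Fenton: +20 → 50 < 60
  Jasper: +90 → 90 < 120
No further defaults.

never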